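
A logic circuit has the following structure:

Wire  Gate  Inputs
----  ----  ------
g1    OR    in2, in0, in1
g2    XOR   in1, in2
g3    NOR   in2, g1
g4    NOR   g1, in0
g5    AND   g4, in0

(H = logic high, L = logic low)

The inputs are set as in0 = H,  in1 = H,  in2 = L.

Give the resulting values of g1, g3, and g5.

g1 = in2 OR in0 OR in1 = L OR H OR H = H
g3 = in2 NOR g1 = L NOR H = L
g4 = g1 NOR in0 = H NOR H = L
g5 = g4 AND in0 = L AND H = L

g1 = H; g3 = L; g5 = L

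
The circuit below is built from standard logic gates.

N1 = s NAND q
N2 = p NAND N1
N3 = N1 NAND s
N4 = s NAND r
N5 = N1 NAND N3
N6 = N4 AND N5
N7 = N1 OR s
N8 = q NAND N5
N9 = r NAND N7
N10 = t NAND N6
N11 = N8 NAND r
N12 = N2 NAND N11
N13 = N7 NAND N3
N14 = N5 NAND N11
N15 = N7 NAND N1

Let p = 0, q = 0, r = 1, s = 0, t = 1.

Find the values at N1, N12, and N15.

N1 = 1, N12 = 1, N15 = 0

N1 = s NAND q = 0 NAND 0 = 1
N2 = p NAND N1 = 0 NAND 1 = 1
N3 = N1 NAND s = 1 NAND 0 = 1
N5 = N1 NAND N3 = 1 NAND 1 = 0
N7 = N1 OR s = 1 OR 0 = 1
N8 = q NAND N5 = 0 NAND 0 = 1
N11 = N8 NAND r = 1 NAND 1 = 0
N12 = N2 NAND N11 = 1 NAND 0 = 1
N15 = N7 NAND N1 = 1 NAND 1 = 0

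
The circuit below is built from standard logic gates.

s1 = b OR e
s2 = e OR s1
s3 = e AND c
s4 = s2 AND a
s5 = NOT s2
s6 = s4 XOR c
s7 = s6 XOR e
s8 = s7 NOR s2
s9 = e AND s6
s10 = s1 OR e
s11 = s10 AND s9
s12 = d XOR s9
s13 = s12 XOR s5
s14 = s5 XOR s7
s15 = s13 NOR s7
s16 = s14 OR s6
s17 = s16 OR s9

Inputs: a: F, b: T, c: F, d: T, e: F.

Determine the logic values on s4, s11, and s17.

s1 = b OR e = T OR F = T
s2 = e OR s1 = F OR T = T
s4 = s2 AND a = T AND F = F
s5 = NOT s2 = NOT T = F
s6 = s4 XOR c = F XOR F = F
s7 = s6 XOR e = F XOR F = F
s9 = e AND s6 = F AND F = F
s10 = s1 OR e = T OR F = T
s11 = s10 AND s9 = T AND F = F
s14 = s5 XOR s7 = F XOR F = F
s16 = s14 OR s6 = F OR F = F
s17 = s16 OR s9 = F OR F = F

s4 = F, s11 = F, s17 = F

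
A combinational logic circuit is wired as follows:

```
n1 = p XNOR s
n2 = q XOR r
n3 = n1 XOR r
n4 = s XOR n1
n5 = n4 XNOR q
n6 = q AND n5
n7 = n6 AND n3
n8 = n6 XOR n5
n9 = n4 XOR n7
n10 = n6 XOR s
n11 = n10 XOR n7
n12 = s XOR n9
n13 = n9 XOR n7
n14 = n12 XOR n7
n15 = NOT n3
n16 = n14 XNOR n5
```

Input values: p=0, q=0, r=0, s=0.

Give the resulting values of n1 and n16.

n1 = p XNOR s = 0 XNOR 0 = 1
n3 = n1 XOR r = 1 XOR 0 = 1
n4 = s XOR n1 = 0 XOR 1 = 1
n5 = n4 XNOR q = 1 XNOR 0 = 0
n6 = q AND n5 = 0 AND 0 = 0
n7 = n6 AND n3 = 0 AND 1 = 0
n9 = n4 XOR n7 = 1 XOR 0 = 1
n12 = s XOR n9 = 0 XOR 1 = 1
n14 = n12 XOR n7 = 1 XOR 0 = 1
n16 = n14 XNOR n5 = 1 XNOR 0 = 0

n1 = 1; n16 = 0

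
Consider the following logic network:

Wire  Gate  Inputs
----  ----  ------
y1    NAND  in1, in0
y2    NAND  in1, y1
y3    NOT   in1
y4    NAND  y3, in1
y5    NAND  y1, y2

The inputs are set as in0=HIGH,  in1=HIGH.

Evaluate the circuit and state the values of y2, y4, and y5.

y2 = HIGH, y4 = HIGH, y5 = HIGH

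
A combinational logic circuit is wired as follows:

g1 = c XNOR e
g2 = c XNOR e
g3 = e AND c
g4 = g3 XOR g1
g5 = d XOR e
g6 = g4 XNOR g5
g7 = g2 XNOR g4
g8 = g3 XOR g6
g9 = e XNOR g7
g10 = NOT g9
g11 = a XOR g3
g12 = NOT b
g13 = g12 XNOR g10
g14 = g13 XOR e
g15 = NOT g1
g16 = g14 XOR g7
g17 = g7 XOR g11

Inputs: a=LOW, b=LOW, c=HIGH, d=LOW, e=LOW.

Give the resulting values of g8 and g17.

g1 = c XNOR e = HIGH XNOR LOW = LOW
g2 = c XNOR e = HIGH XNOR LOW = LOW
g3 = e AND c = LOW AND HIGH = LOW
g4 = g3 XOR g1 = LOW XOR LOW = LOW
g5 = d XOR e = LOW XOR LOW = LOW
g6 = g4 XNOR g5 = LOW XNOR LOW = HIGH
g7 = g2 XNOR g4 = LOW XNOR LOW = HIGH
g8 = g3 XOR g6 = LOW XOR HIGH = HIGH
g11 = a XOR g3 = LOW XOR LOW = LOW
g17 = g7 XOR g11 = HIGH XOR LOW = HIGH

g8 = HIGH; g17 = HIGH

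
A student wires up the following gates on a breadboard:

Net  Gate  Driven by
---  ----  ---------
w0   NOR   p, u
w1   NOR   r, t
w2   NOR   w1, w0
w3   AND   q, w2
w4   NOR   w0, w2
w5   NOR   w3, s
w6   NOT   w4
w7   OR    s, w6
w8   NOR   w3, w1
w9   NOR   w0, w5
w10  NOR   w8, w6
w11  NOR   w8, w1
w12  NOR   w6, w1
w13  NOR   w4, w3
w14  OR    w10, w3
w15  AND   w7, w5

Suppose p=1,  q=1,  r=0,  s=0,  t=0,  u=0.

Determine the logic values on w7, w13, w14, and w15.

w0 = p NOR u = 1 NOR 0 = 0
w1 = r NOR t = 0 NOR 0 = 1
w2 = w1 NOR w0 = 1 NOR 0 = 0
w3 = q AND w2 = 1 AND 0 = 0
w4 = w0 NOR w2 = 0 NOR 0 = 1
w5 = w3 NOR s = 0 NOR 0 = 1
w6 = NOT w4 = NOT 1 = 0
w7 = s OR w6 = 0 OR 0 = 0
w8 = w3 NOR w1 = 0 NOR 1 = 0
w10 = w8 NOR w6 = 0 NOR 0 = 1
w13 = w4 NOR w3 = 1 NOR 0 = 0
w14 = w10 OR w3 = 1 OR 0 = 1
w15 = w7 AND w5 = 0 AND 1 = 0

w7 = 0, w13 = 0, w14 = 1, w15 = 0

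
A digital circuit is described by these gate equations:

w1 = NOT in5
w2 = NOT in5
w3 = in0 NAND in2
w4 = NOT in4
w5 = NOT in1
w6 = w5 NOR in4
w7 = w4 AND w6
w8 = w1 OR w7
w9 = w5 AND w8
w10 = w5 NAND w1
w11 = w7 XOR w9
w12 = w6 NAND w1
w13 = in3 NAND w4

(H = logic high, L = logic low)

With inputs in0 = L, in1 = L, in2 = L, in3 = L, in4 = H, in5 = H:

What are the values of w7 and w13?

w4 = NOT in4 = NOT H = L
w5 = NOT in1 = NOT L = H
w6 = w5 NOR in4 = H NOR H = L
w7 = w4 AND w6 = L AND L = L
w13 = in3 NAND w4 = L NAND L = H

w7 = L  w13 = H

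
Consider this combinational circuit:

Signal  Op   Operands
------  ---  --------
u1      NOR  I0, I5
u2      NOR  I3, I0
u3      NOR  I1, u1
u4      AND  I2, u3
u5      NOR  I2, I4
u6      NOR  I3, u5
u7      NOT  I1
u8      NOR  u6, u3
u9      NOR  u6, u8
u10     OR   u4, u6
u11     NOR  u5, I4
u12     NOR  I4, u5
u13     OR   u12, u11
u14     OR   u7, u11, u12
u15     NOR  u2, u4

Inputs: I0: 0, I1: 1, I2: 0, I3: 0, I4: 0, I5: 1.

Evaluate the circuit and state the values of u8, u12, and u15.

u1 = I0 NOR I5 = 0 NOR 1 = 0
u2 = I3 NOR I0 = 0 NOR 0 = 1
u3 = I1 NOR u1 = 1 NOR 0 = 0
u4 = I2 AND u3 = 0 AND 0 = 0
u5 = I2 NOR I4 = 0 NOR 0 = 1
u6 = I3 NOR u5 = 0 NOR 1 = 0
u8 = u6 NOR u3 = 0 NOR 0 = 1
u12 = I4 NOR u5 = 0 NOR 1 = 0
u15 = u2 NOR u4 = 1 NOR 0 = 0

u8 = 1; u12 = 0; u15 = 0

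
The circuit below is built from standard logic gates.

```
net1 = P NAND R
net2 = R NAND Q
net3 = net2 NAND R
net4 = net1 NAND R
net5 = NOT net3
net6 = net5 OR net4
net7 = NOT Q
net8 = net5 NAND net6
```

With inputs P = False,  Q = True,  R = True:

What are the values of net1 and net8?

net1 = True  net8 = True

net1 = P NAND R = False NAND True = True
net2 = R NAND Q = True NAND True = False
net3 = net2 NAND R = False NAND True = True
net4 = net1 NAND R = True NAND True = False
net5 = NOT net3 = NOT True = False
net6 = net5 OR net4 = False OR False = False
net8 = net5 NAND net6 = False NAND False = True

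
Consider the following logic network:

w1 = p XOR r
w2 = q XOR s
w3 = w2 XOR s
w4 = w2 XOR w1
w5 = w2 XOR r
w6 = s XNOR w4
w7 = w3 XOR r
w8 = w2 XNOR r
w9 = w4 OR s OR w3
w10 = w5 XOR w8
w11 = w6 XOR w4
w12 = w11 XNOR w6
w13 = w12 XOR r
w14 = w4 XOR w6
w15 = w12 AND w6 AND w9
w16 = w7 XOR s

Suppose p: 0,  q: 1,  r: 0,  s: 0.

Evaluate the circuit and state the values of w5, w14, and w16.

w5 = 1, w14 = 1, w16 = 1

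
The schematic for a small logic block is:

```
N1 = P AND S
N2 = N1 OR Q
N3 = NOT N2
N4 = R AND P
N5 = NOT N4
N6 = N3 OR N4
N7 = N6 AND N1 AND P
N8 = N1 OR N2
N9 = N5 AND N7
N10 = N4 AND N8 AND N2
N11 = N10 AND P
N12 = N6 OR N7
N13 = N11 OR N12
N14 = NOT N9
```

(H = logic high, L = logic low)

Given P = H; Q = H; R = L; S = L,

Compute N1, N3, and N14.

N1 = L; N3 = L; N14 = H

N1 = P AND S = H AND L = L
N2 = N1 OR Q = L OR H = H
N3 = NOT N2 = NOT H = L
N4 = R AND P = L AND H = L
N5 = NOT N4 = NOT L = H
N6 = N3 OR N4 = L OR L = L
N7 = N6 AND N1 AND P = L AND L AND H = L
N9 = N5 AND N7 = H AND L = L
N14 = NOT N9 = NOT L = H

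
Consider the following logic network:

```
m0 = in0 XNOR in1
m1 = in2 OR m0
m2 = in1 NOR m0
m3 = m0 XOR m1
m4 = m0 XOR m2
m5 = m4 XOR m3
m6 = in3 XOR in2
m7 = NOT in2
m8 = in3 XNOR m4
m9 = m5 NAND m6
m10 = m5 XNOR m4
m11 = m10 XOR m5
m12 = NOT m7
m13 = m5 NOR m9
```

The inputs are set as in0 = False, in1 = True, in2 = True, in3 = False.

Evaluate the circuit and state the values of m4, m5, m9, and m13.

m4 = False; m5 = True; m9 = False; m13 = False

m0 = in0 XNOR in1 = False XNOR True = False
m1 = in2 OR m0 = True OR False = True
m2 = in1 NOR m0 = True NOR False = False
m3 = m0 XOR m1 = False XOR True = True
m4 = m0 XOR m2 = False XOR False = False
m5 = m4 XOR m3 = False XOR True = True
m6 = in3 XOR in2 = False XOR True = True
m9 = m5 NAND m6 = True NAND True = False
m13 = m5 NOR m9 = True NOR False = False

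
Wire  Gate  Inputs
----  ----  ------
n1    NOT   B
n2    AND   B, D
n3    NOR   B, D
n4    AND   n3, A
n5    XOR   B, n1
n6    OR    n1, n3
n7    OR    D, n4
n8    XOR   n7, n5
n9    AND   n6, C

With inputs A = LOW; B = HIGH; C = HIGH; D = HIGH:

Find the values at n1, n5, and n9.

n1 = LOW  n5 = HIGH  n9 = LOW

n1 = NOT B = NOT HIGH = LOW
n3 = B NOR D = HIGH NOR HIGH = LOW
n5 = B XOR n1 = HIGH XOR LOW = HIGH
n6 = n1 OR n3 = LOW OR LOW = LOW
n9 = n6 AND C = LOW AND HIGH = LOW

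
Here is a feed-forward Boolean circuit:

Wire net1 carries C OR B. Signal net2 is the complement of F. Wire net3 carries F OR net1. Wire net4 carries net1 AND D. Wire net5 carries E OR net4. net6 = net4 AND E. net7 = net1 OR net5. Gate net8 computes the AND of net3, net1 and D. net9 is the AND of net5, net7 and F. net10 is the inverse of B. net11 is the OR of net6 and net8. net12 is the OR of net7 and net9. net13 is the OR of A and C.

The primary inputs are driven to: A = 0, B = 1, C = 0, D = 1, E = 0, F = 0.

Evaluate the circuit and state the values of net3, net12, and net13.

net3 = 1, net12 = 1, net13 = 0

net1 = C OR B = 0 OR 1 = 1
net3 = F OR net1 = 0 OR 1 = 1
net4 = net1 AND D = 1 AND 1 = 1
net5 = E OR net4 = 0 OR 1 = 1
net7 = net1 OR net5 = 1 OR 1 = 1
net9 = net5 AND net7 AND F = 1 AND 1 AND 0 = 0
net12 = net7 OR net9 = 1 OR 0 = 1
net13 = A OR C = 0 OR 0 = 0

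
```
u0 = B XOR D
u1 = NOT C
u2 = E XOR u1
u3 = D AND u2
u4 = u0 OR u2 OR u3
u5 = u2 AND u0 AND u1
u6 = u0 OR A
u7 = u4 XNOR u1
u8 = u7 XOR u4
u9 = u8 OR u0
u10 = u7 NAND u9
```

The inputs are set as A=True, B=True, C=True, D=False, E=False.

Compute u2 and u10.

u2 = False  u10 = True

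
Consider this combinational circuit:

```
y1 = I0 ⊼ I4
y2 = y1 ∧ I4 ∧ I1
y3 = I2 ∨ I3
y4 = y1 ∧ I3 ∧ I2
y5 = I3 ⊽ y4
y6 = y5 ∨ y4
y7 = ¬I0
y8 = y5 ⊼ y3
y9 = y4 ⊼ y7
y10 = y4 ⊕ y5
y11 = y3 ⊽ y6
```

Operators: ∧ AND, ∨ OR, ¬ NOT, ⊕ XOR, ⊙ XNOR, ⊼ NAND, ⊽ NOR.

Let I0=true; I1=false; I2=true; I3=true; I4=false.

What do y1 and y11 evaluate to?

y1 = true  y11 = false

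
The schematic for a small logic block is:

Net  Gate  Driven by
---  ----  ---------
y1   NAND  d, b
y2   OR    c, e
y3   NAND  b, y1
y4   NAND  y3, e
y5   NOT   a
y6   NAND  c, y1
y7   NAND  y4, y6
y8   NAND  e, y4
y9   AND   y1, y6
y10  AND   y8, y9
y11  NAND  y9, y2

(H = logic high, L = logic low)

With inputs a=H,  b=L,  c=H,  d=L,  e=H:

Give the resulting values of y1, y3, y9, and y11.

y1 = d NAND b = L NAND L = H
y2 = c OR e = H OR H = H
y3 = b NAND y1 = L NAND H = H
y6 = c NAND y1 = H NAND H = L
y9 = y1 AND y6 = H AND L = L
y11 = y9 NAND y2 = L NAND H = H

y1 = H  y3 = H  y9 = L  y11 = H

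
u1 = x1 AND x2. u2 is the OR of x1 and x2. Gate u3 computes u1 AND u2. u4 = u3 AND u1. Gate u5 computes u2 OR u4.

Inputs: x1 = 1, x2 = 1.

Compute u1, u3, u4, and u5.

u1 = 1, u3 = 1, u4 = 1, u5 = 1

u1 = x1 AND x2 = 1 AND 1 = 1
u2 = x1 OR x2 = 1 OR 1 = 1
u3 = u1 AND u2 = 1 AND 1 = 1
u4 = u3 AND u1 = 1 AND 1 = 1
u5 = u2 OR u4 = 1 OR 1 = 1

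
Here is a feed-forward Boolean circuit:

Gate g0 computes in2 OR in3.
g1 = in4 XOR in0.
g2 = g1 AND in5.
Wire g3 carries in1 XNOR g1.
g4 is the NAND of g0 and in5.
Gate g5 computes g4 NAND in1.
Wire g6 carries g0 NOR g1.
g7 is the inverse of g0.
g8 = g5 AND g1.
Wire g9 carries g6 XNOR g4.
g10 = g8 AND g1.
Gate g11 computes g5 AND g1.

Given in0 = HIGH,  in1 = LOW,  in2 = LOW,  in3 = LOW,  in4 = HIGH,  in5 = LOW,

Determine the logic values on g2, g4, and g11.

g0 = in2 OR in3 = LOW OR LOW = LOW
g1 = in4 XOR in0 = HIGH XOR HIGH = LOW
g2 = g1 AND in5 = LOW AND LOW = LOW
g4 = g0 NAND in5 = LOW NAND LOW = HIGH
g5 = g4 NAND in1 = HIGH NAND LOW = HIGH
g11 = g5 AND g1 = HIGH AND LOW = LOW

g2 = LOW  g4 = HIGH  g11 = LOW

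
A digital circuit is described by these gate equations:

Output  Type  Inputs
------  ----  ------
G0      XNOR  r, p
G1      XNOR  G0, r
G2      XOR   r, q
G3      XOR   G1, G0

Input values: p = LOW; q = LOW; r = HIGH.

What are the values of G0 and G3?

G0 = r XNOR p = HIGH XNOR LOW = LOW
G1 = G0 XNOR r = LOW XNOR HIGH = LOW
G3 = G1 XOR G0 = LOW XOR LOW = LOW

G0 = LOW, G3 = LOW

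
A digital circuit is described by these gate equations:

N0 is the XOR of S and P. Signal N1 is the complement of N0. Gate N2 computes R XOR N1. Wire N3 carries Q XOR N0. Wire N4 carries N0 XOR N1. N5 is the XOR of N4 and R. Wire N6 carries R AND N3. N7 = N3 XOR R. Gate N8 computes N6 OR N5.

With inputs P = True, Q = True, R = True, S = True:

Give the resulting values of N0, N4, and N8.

N0 = False; N4 = True; N8 = True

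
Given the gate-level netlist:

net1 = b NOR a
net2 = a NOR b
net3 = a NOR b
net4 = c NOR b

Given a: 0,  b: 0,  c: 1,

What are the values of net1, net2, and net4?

net1 = 1; net2 = 1; net4 = 0

net1 = b NOR a = 0 NOR 0 = 1
net2 = a NOR b = 0 NOR 0 = 1
net4 = c NOR b = 1 NOR 0 = 0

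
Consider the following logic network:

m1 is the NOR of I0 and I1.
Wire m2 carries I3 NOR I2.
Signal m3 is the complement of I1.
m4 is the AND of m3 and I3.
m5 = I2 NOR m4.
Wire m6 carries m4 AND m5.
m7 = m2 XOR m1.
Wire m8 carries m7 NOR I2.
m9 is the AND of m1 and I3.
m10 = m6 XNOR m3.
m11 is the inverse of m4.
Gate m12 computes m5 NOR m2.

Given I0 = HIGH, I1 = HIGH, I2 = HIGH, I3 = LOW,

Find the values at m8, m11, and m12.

m1 = I0 NOR I1 = HIGH NOR HIGH = LOW
m2 = I3 NOR I2 = LOW NOR HIGH = LOW
m3 = NOT I1 = NOT HIGH = LOW
m4 = m3 AND I3 = LOW AND LOW = LOW
m5 = I2 NOR m4 = HIGH NOR LOW = LOW
m7 = m2 XOR m1 = LOW XOR LOW = LOW
m8 = m7 NOR I2 = LOW NOR HIGH = LOW
m11 = NOT m4 = NOT LOW = HIGH
m12 = m5 NOR m2 = LOW NOR LOW = HIGH

m8 = LOW; m11 = HIGH; m12 = HIGH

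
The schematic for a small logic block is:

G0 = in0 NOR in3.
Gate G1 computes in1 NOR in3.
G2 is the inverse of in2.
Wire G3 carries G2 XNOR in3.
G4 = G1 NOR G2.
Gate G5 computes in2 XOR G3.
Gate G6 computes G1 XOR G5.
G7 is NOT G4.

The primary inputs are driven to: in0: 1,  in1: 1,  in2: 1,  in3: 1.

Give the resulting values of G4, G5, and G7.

G1 = in1 NOR in3 = 1 NOR 1 = 0
G2 = NOT in2 = NOT 1 = 0
G3 = G2 XNOR in3 = 0 XNOR 1 = 0
G4 = G1 NOR G2 = 0 NOR 0 = 1
G5 = in2 XOR G3 = 1 XOR 0 = 1
G7 = NOT G4 = NOT 1 = 0

G4 = 1; G5 = 1; G7 = 0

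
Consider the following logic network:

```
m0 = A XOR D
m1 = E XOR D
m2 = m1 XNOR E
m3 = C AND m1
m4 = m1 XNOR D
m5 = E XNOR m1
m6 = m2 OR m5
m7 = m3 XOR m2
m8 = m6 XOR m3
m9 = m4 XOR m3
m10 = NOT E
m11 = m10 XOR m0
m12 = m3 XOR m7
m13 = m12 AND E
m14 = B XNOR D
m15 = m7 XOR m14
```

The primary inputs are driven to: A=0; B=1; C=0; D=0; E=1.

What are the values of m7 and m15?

m7 = 1, m15 = 1

m1 = E XOR D = 1 XOR 0 = 1
m2 = m1 XNOR E = 1 XNOR 1 = 1
m3 = C AND m1 = 0 AND 1 = 0
m7 = m3 XOR m2 = 0 XOR 1 = 1
m14 = B XNOR D = 1 XNOR 0 = 0
m15 = m7 XOR m14 = 1 XOR 0 = 1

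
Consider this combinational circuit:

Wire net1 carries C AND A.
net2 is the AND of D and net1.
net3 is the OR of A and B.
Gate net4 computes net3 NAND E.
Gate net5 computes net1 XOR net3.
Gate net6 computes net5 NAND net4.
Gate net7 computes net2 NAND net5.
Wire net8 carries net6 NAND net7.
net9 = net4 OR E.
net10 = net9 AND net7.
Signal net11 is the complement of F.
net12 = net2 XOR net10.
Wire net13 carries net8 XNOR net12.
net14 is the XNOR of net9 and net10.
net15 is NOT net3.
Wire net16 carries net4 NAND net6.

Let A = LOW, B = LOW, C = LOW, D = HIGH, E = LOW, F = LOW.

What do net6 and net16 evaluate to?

net1 = C AND A = LOW AND LOW = LOW
net3 = A OR B = LOW OR LOW = LOW
net4 = net3 NAND E = LOW NAND LOW = HIGH
net5 = net1 XOR net3 = LOW XOR LOW = LOW
net6 = net5 NAND net4 = LOW NAND HIGH = HIGH
net16 = net4 NAND net6 = HIGH NAND HIGH = LOW

net6 = HIGH, net16 = LOW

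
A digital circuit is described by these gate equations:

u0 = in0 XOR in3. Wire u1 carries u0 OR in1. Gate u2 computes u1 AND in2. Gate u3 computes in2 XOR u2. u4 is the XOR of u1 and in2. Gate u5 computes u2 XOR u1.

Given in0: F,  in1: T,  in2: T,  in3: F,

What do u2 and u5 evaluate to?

u2 = T, u5 = F

u0 = in0 XOR in3 = F XOR F = F
u1 = u0 OR in1 = F OR T = T
u2 = u1 AND in2 = T AND T = T
u5 = u2 XOR u1 = T XOR T = F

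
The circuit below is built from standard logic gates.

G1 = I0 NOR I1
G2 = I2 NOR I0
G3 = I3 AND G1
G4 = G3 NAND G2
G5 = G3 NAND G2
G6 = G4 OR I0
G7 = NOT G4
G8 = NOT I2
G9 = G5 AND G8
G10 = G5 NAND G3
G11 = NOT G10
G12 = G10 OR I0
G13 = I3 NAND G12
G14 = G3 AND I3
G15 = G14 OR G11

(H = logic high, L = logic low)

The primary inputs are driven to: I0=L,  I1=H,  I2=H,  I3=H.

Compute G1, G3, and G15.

G1 = L; G3 = L; G15 = L

G1 = I0 NOR I1 = L NOR H = L
G2 = I2 NOR I0 = H NOR L = L
G3 = I3 AND G1 = H AND L = L
G5 = G3 NAND G2 = L NAND L = H
G10 = G5 NAND G3 = H NAND L = H
G11 = NOT G10 = NOT H = L
G14 = G3 AND I3 = L AND H = L
G15 = G14 OR G11 = L OR L = L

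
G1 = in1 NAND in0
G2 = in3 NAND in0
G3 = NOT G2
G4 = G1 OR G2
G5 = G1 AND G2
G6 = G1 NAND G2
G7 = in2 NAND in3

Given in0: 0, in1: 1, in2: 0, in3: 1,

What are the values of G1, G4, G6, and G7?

G1 = in1 NAND in0 = 1 NAND 0 = 1
G2 = in3 NAND in0 = 1 NAND 0 = 1
G4 = G1 OR G2 = 1 OR 1 = 1
G6 = G1 NAND G2 = 1 NAND 1 = 0
G7 = in2 NAND in3 = 0 NAND 1 = 1

G1 = 1, G4 = 1, G6 = 0, G7 = 1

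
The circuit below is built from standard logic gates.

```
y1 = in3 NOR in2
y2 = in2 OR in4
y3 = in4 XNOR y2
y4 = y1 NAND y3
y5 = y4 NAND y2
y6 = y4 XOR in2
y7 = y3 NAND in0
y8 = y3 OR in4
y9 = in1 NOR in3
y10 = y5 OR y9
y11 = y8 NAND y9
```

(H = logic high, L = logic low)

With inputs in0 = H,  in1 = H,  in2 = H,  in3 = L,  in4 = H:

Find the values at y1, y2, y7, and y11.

y1 = in3 NOR in2 = L NOR H = L
y2 = in2 OR in4 = H OR H = H
y3 = in4 XNOR y2 = H XNOR H = H
y7 = y3 NAND in0 = H NAND H = L
y8 = y3 OR in4 = H OR H = H
y9 = in1 NOR in3 = H NOR L = L
y11 = y8 NAND y9 = H NAND L = H

y1 = L, y2 = H, y7 = L, y11 = H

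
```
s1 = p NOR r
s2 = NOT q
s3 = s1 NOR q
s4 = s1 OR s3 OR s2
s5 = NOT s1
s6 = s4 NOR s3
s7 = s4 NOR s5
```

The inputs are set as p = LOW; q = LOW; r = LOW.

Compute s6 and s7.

s6 = LOW; s7 = LOW

s1 = p NOR r = LOW NOR LOW = HIGH
s2 = NOT q = NOT LOW = HIGH
s3 = s1 NOR q = HIGH NOR LOW = LOW
s4 = s1 OR s3 OR s2 = HIGH OR LOW OR HIGH = HIGH
s5 = NOT s1 = NOT HIGH = LOW
s6 = s4 NOR s3 = HIGH NOR LOW = LOW
s7 = s4 NOR s5 = HIGH NOR LOW = LOW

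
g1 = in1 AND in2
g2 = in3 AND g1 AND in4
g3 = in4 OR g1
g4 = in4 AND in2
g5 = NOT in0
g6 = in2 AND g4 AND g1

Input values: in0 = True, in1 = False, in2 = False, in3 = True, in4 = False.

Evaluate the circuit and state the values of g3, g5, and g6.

g1 = in1 AND in2 = False AND False = False
g3 = in4 OR g1 = False OR False = False
g4 = in4 AND in2 = False AND False = False
g5 = NOT in0 = NOT True = False
g6 = in2 AND g4 AND g1 = False AND False AND False = False

g3 = False  g5 = False  g6 = False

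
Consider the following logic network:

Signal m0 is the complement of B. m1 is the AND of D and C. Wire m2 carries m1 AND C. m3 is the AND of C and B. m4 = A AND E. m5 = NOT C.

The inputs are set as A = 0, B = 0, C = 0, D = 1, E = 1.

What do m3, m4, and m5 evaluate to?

m3 = 0, m4 = 0, m5 = 1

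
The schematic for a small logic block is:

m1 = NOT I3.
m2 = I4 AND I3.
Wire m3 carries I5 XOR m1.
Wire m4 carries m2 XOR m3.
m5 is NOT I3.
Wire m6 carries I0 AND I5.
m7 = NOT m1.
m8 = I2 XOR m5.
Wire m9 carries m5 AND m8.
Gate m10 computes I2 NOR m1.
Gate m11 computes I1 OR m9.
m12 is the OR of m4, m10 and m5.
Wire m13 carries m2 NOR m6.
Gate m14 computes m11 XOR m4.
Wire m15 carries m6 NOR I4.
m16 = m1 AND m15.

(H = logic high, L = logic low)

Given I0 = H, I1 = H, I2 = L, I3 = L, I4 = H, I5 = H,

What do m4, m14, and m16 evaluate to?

m4 = L, m14 = H, m16 = L

m1 = NOT I3 = NOT L = H
m2 = I4 AND I3 = H AND L = L
m3 = I5 XOR m1 = H XOR H = L
m4 = m2 XOR m3 = L XOR L = L
m5 = NOT I3 = NOT L = H
m6 = I0 AND I5 = H AND H = H
m8 = I2 XOR m5 = L XOR H = H
m9 = m5 AND m8 = H AND H = H
m11 = I1 OR m9 = H OR H = H
m14 = m11 XOR m4 = H XOR L = H
m15 = m6 NOR I4 = H NOR H = L
m16 = m1 AND m15 = H AND L = L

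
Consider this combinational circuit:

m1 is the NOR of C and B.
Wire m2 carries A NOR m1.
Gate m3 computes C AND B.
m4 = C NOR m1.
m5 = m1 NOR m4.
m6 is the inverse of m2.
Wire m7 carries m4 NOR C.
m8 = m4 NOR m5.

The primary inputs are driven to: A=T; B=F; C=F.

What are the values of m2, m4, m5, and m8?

m1 = C NOR B = F NOR F = T
m2 = A NOR m1 = T NOR T = F
m4 = C NOR m1 = F NOR T = F
m5 = m1 NOR m4 = T NOR F = F
m8 = m4 NOR m5 = F NOR F = T

m2 = F, m4 = F, m5 = F, m8 = T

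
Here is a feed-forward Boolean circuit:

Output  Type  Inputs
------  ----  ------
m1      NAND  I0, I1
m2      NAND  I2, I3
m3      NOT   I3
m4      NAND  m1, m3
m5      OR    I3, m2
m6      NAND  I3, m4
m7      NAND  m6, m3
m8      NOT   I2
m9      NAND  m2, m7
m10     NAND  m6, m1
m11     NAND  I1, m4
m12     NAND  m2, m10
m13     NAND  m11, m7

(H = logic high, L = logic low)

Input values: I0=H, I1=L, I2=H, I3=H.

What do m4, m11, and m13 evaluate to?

m4 = H, m11 = H, m13 = L

m1 = I0 NAND I1 = H NAND L = H
m3 = NOT I3 = NOT H = L
m4 = m1 NAND m3 = H NAND L = H
m6 = I3 NAND m4 = H NAND H = L
m7 = m6 NAND m3 = L NAND L = H
m11 = I1 NAND m4 = L NAND H = H
m13 = m11 NAND m7 = H NAND H = L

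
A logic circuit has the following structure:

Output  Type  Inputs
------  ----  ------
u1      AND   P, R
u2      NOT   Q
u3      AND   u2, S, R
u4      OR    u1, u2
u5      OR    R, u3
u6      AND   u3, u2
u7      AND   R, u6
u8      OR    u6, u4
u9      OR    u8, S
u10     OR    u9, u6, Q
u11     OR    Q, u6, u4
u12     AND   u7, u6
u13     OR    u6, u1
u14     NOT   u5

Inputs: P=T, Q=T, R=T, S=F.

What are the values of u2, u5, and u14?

u2 = F  u5 = T  u14 = F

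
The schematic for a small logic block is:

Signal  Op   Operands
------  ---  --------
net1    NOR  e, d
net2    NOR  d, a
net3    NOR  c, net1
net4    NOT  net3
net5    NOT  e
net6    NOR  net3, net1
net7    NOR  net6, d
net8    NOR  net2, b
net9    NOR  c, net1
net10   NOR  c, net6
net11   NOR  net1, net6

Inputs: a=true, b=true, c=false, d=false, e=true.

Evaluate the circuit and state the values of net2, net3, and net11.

net1 = e NOR d = true NOR false = false
net2 = d NOR a = false NOR true = false
net3 = c NOR net1 = false NOR false = true
net6 = net3 NOR net1 = true NOR false = false
net11 = net1 NOR net6 = false NOR false = true

net2 = false; net3 = true; net11 = true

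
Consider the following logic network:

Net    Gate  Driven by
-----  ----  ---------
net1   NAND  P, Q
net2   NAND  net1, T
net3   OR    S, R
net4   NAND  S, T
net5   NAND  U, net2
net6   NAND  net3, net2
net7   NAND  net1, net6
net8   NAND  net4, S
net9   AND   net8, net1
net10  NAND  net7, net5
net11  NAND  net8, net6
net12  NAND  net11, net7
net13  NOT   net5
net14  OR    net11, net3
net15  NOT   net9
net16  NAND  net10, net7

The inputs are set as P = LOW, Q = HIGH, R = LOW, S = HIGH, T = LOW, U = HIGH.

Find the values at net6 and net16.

net1 = P NAND Q = LOW NAND HIGH = HIGH
net2 = net1 NAND T = HIGH NAND LOW = HIGH
net3 = S OR R = HIGH OR LOW = HIGH
net5 = U NAND net2 = HIGH NAND HIGH = LOW
net6 = net3 NAND net2 = HIGH NAND HIGH = LOW
net7 = net1 NAND net6 = HIGH NAND LOW = HIGH
net10 = net7 NAND net5 = HIGH NAND LOW = HIGH
net16 = net10 NAND net7 = HIGH NAND HIGH = LOW

net6 = LOW, net16 = LOW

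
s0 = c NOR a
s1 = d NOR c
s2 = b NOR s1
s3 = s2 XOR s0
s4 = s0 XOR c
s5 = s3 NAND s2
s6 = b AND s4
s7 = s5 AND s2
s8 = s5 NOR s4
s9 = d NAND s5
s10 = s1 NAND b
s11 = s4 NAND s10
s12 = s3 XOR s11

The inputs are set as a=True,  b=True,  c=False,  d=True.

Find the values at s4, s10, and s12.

s0 = c NOR a = False NOR True = False
s1 = d NOR c = True NOR False = False
s2 = b NOR s1 = True NOR False = False
s3 = s2 XOR s0 = False XOR False = False
s4 = s0 XOR c = False XOR False = False
s10 = s1 NAND b = False NAND True = True
s11 = s4 NAND s10 = False NAND True = True
s12 = s3 XOR s11 = False XOR True = True

s4 = False; s10 = True; s12 = True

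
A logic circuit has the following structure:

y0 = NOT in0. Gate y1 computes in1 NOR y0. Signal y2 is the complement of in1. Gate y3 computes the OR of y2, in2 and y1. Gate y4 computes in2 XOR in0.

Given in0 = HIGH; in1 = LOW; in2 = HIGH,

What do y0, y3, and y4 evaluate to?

y0 = LOW  y3 = HIGH  y4 = LOW

y0 = NOT in0 = NOT HIGH = LOW
y1 = in1 NOR y0 = LOW NOR LOW = HIGH
y2 = NOT in1 = NOT LOW = HIGH
y3 = y2 OR in2 OR y1 = HIGH OR HIGH OR HIGH = HIGH
y4 = in2 XOR in0 = HIGH XOR HIGH = LOW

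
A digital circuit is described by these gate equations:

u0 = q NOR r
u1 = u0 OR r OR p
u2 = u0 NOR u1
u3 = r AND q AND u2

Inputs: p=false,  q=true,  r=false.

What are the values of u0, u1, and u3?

u0 = false, u1 = false, u3 = false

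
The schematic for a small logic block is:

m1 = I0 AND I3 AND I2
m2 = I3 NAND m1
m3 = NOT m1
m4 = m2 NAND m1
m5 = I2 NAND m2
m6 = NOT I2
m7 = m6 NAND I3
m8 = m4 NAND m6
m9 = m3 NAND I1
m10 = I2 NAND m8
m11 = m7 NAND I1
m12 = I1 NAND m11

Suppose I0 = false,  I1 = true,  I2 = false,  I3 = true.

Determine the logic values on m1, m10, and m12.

m1 = false, m10 = true, m12 = false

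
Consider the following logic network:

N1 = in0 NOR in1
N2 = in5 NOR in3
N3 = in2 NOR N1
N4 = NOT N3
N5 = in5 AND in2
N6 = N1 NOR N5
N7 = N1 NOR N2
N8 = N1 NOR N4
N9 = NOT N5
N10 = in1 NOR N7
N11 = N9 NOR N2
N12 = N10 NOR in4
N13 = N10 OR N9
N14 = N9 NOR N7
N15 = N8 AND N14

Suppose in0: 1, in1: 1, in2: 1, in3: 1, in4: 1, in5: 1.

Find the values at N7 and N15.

N7 = 1, N15 = 0

N1 = in0 NOR in1 = 1 NOR 1 = 0
N2 = in5 NOR in3 = 1 NOR 1 = 0
N3 = in2 NOR N1 = 1 NOR 0 = 0
N4 = NOT N3 = NOT 0 = 1
N5 = in5 AND in2 = 1 AND 1 = 1
N7 = N1 NOR N2 = 0 NOR 0 = 1
N8 = N1 NOR N4 = 0 NOR 1 = 0
N9 = NOT N5 = NOT 1 = 0
N14 = N9 NOR N7 = 0 NOR 1 = 0
N15 = N8 AND N14 = 0 AND 0 = 0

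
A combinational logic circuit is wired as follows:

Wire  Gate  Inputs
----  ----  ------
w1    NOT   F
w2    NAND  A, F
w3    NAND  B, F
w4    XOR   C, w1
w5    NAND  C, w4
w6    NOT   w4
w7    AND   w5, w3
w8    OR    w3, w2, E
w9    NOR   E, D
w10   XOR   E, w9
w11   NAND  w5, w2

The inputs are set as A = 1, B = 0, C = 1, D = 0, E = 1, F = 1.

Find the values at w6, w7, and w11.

w6 = 0  w7 = 0  w11 = 1

w1 = NOT F = NOT 1 = 0
w2 = A NAND F = 1 NAND 1 = 0
w3 = B NAND F = 0 NAND 1 = 1
w4 = C XOR w1 = 1 XOR 0 = 1
w5 = C NAND w4 = 1 NAND 1 = 0
w6 = NOT w4 = NOT 1 = 0
w7 = w5 AND w3 = 0 AND 1 = 0
w11 = w5 NAND w2 = 0 NAND 0 = 1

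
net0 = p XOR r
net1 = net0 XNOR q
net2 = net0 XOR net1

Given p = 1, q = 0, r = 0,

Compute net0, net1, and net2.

net0 = p XOR r = 1 XOR 0 = 1
net1 = net0 XNOR q = 1 XNOR 0 = 0
net2 = net0 XOR net1 = 1 XOR 0 = 1

net0 = 1; net1 = 0; net2 = 1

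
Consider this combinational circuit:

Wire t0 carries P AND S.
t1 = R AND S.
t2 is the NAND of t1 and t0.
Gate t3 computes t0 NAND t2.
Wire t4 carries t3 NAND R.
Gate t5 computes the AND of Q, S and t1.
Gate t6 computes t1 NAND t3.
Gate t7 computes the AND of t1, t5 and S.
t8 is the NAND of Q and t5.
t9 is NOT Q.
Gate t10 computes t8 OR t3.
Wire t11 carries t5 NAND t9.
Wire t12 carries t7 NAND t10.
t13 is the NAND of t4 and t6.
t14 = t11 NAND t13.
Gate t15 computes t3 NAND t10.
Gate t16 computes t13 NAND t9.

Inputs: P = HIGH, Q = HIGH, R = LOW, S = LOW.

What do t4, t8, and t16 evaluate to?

t0 = P AND S = HIGH AND LOW = LOW
t1 = R AND S = LOW AND LOW = LOW
t2 = t1 NAND t0 = LOW NAND LOW = HIGH
t3 = t0 NAND t2 = LOW NAND HIGH = HIGH
t4 = t3 NAND R = HIGH NAND LOW = HIGH
t5 = Q AND S AND t1 = HIGH AND LOW AND LOW = LOW
t6 = t1 NAND t3 = LOW NAND HIGH = HIGH
t8 = Q NAND t5 = HIGH NAND LOW = HIGH
t9 = NOT Q = NOT HIGH = LOW
t13 = t4 NAND t6 = HIGH NAND HIGH = LOW
t16 = t13 NAND t9 = LOW NAND LOW = HIGH

t4 = HIGH, t8 = HIGH, t16 = HIGH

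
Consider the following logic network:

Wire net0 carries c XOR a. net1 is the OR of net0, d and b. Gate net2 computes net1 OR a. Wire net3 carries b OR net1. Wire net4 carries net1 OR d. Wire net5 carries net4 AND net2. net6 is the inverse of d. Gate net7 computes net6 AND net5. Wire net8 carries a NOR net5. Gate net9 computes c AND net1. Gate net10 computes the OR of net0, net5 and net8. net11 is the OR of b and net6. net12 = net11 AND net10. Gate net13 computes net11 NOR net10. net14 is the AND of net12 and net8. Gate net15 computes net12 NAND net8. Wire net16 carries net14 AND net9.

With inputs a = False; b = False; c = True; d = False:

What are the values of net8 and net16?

net8 = False, net16 = False

net0 = c XOR a = True XOR False = True
net1 = net0 OR d OR b = True OR False OR False = True
net2 = net1 OR a = True OR False = True
net4 = net1 OR d = True OR False = True
net5 = net4 AND net2 = True AND True = True
net6 = NOT d = NOT False = True
net8 = a NOR net5 = False NOR True = False
net9 = c AND net1 = True AND True = True
net10 = net0 OR net5 OR net8 = True OR True OR False = True
net11 = b OR net6 = False OR True = True
net12 = net11 AND net10 = True AND True = True
net14 = net12 AND net8 = True AND False = False
net16 = net14 AND net9 = False AND True = False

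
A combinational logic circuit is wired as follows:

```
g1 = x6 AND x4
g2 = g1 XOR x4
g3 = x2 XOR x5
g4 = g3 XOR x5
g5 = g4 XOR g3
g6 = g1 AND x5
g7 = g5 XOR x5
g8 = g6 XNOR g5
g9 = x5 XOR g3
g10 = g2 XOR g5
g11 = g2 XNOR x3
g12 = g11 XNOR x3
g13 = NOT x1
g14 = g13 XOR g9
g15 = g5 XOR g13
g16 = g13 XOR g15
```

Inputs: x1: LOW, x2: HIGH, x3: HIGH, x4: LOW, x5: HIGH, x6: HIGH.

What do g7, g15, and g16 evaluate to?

g3 = x2 XOR x5 = HIGH XOR HIGH = LOW
g4 = g3 XOR x5 = LOW XOR HIGH = HIGH
g5 = g4 XOR g3 = HIGH XOR LOW = HIGH
g7 = g5 XOR x5 = HIGH XOR HIGH = LOW
g13 = NOT x1 = NOT LOW = HIGH
g15 = g5 XOR g13 = HIGH XOR HIGH = LOW
g16 = g13 XOR g15 = HIGH XOR LOW = HIGH

g7 = LOW, g15 = LOW, g16 = HIGH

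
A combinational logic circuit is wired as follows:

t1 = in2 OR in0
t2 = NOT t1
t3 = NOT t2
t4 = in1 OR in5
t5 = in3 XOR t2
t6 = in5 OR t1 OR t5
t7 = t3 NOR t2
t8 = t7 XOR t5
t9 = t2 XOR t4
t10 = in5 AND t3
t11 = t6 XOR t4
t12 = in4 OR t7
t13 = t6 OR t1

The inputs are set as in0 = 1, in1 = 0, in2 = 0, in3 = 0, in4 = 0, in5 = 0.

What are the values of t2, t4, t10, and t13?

t1 = in2 OR in0 = 0 OR 1 = 1
t2 = NOT t1 = NOT 1 = 0
t3 = NOT t2 = NOT 0 = 1
t4 = in1 OR in5 = 0 OR 0 = 0
t5 = in3 XOR t2 = 0 XOR 0 = 0
t6 = in5 OR t1 OR t5 = 0 OR 1 OR 0 = 1
t10 = in5 AND t3 = 0 AND 1 = 0
t13 = t6 OR t1 = 1 OR 1 = 1

t2 = 0; t4 = 0; t10 = 0; t13 = 1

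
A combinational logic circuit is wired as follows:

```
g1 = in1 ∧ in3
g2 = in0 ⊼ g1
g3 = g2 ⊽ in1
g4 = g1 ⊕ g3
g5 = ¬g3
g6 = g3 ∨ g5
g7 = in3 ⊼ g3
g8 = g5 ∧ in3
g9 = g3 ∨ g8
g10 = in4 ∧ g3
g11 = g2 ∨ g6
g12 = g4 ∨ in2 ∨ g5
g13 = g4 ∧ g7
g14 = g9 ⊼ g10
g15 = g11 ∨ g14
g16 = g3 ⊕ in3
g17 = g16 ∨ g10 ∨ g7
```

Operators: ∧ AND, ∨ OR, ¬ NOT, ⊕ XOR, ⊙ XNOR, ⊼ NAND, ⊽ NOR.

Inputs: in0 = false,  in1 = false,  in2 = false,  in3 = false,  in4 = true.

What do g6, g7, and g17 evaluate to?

g1 = in1 AND in3 = false AND false = false
g2 = in0 NAND g1 = false NAND false = true
g3 = g2 NOR in1 = true NOR false = false
g5 = NOT g3 = NOT false = true
g6 = g3 OR g5 = false OR true = true
g7 = in3 NAND g3 = false NAND false = true
g10 = in4 AND g3 = true AND false = false
g16 = g3 XOR in3 = false XOR false = false
g17 = g16 OR g10 OR g7 = false OR false OR true = true

g6 = true; g7 = true; g17 = true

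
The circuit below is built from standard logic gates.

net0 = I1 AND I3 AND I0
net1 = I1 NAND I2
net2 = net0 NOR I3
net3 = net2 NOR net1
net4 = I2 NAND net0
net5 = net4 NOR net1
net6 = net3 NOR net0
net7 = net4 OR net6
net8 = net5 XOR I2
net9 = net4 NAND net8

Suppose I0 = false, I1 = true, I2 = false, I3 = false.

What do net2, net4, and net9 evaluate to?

net0 = I1 AND I3 AND I0 = true AND false AND false = false
net1 = I1 NAND I2 = true NAND false = true
net2 = net0 NOR I3 = false NOR false = true
net4 = I2 NAND net0 = false NAND false = true
net5 = net4 NOR net1 = true NOR true = false
net8 = net5 XOR I2 = false XOR false = false
net9 = net4 NAND net8 = true NAND false = true

net2 = true, net4 = true, net9 = true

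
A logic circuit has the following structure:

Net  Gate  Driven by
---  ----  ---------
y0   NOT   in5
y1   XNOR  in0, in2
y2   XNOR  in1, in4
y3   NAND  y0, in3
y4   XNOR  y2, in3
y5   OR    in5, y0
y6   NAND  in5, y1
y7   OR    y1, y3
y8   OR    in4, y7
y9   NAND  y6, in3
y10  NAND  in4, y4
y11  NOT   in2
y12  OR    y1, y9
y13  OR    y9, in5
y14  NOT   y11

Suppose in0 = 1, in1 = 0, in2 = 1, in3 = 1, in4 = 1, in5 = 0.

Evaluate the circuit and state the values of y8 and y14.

y8 = 1  y14 = 1

y0 = NOT in5 = NOT 0 = 1
y1 = in0 XNOR in2 = 1 XNOR 1 = 1
y3 = y0 NAND in3 = 1 NAND 1 = 0
y7 = y1 OR y3 = 1 OR 0 = 1
y8 = in4 OR y7 = 1 OR 1 = 1
y11 = NOT in2 = NOT 1 = 0
y14 = NOT y11 = NOT 0 = 1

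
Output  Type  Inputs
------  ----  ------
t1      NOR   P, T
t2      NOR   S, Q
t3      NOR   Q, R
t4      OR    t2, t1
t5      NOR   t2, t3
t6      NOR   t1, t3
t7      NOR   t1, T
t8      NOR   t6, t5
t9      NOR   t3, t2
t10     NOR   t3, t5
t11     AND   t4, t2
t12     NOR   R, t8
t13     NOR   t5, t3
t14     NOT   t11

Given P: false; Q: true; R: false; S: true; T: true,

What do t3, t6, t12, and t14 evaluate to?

t1 = P NOR T = false NOR true = false
t2 = S NOR Q = true NOR true = false
t3 = Q NOR R = true NOR false = false
t4 = t2 OR t1 = false OR false = false
t5 = t2 NOR t3 = false NOR false = true
t6 = t1 NOR t3 = false NOR false = true
t8 = t6 NOR t5 = true NOR true = false
t11 = t4 AND t2 = false AND false = false
t12 = R NOR t8 = false NOR false = true
t14 = NOT t11 = NOT false = true

t3 = false; t6 = true; t12 = true; t14 = true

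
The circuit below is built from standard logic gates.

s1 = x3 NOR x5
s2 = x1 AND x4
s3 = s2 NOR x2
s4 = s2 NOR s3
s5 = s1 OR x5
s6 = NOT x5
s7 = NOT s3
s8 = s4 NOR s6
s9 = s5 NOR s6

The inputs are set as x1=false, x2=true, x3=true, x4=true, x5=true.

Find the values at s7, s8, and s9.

s7 = true; s8 = false; s9 = false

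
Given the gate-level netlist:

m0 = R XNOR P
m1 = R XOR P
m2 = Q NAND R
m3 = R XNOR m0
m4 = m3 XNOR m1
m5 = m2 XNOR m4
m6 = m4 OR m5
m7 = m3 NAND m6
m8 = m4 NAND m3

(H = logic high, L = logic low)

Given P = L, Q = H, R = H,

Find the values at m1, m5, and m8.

m1 = H, m5 = H, m8 = H

m0 = R XNOR P = H XNOR L = L
m1 = R XOR P = H XOR L = H
m2 = Q NAND R = H NAND H = L
m3 = R XNOR m0 = H XNOR L = L
m4 = m3 XNOR m1 = L XNOR H = L
m5 = m2 XNOR m4 = L XNOR L = H
m8 = m4 NAND m3 = L NAND L = H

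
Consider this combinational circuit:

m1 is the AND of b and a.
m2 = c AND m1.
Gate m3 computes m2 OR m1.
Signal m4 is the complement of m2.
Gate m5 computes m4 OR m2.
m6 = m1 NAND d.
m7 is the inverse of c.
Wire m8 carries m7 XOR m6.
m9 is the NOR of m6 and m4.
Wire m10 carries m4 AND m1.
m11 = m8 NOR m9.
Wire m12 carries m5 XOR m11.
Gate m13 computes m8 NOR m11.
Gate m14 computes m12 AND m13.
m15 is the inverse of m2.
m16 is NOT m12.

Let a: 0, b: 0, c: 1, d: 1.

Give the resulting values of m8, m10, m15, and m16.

m8 = 1, m10 = 0, m15 = 1, m16 = 0

m1 = b AND a = 0 AND 0 = 0
m2 = c AND m1 = 1 AND 0 = 0
m4 = NOT m2 = NOT 0 = 1
m5 = m4 OR m2 = 1 OR 0 = 1
m6 = m1 NAND d = 0 NAND 1 = 1
m7 = NOT c = NOT 1 = 0
m8 = m7 XOR m6 = 0 XOR 1 = 1
m9 = m6 NOR m4 = 1 NOR 1 = 0
m10 = m4 AND m1 = 1 AND 0 = 0
m11 = m8 NOR m9 = 1 NOR 0 = 0
m12 = m5 XOR m11 = 1 XOR 0 = 1
m15 = NOT m2 = NOT 0 = 1
m16 = NOT m12 = NOT 1 = 0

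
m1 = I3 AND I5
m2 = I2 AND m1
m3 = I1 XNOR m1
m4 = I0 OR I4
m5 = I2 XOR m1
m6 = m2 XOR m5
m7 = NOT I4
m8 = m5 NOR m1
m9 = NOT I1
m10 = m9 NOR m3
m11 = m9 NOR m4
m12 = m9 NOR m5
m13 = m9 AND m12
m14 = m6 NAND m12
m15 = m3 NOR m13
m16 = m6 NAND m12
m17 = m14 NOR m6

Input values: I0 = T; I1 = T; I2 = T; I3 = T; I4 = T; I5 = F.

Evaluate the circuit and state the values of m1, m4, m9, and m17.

m1 = F; m4 = T; m9 = F; m17 = F

m1 = I3 AND I5 = T AND F = F
m2 = I2 AND m1 = T AND F = F
m4 = I0 OR I4 = T OR T = T
m5 = I2 XOR m1 = T XOR F = T
m6 = m2 XOR m5 = F XOR T = T
m9 = NOT I1 = NOT T = F
m12 = m9 NOR m5 = F NOR T = F
m14 = m6 NAND m12 = T NAND F = T
m17 = m14 NOR m6 = T NOR T = F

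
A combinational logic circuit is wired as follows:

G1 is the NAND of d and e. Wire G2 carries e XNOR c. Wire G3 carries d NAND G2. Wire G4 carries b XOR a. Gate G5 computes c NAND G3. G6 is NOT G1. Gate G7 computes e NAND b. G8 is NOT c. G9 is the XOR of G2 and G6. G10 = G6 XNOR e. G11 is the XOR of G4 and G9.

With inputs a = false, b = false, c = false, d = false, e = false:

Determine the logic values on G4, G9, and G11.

G4 = false, G9 = true, G11 = true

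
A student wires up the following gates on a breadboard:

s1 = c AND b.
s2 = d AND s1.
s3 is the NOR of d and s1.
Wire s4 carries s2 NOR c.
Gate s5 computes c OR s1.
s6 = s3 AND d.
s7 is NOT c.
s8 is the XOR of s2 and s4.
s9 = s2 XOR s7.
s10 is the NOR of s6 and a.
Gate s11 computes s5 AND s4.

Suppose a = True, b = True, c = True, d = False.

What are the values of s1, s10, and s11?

s1 = c AND b = True AND True = True
s2 = d AND s1 = False AND True = False
s3 = d NOR s1 = False NOR True = False
s4 = s2 NOR c = False NOR True = False
s5 = c OR s1 = True OR True = True
s6 = s3 AND d = False AND False = False
s10 = s6 NOR a = False NOR True = False
s11 = s5 AND s4 = True AND False = False

s1 = True, s10 = False, s11 = False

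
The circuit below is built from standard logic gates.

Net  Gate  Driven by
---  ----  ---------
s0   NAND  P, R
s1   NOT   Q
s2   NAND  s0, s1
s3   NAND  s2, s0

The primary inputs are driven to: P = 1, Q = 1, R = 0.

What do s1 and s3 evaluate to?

s1 = 0, s3 = 0

s0 = P NAND R = 1 NAND 0 = 1
s1 = NOT Q = NOT 1 = 0
s2 = s0 NAND s1 = 1 NAND 0 = 1
s3 = s2 NAND s0 = 1 NAND 1 = 0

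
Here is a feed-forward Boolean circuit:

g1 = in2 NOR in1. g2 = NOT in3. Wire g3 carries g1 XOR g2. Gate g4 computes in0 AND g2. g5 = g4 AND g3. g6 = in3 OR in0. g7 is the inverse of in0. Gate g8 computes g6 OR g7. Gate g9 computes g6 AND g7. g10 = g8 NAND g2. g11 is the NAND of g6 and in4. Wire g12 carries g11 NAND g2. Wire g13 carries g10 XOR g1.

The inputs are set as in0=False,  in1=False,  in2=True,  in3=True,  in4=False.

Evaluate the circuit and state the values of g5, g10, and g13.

g1 = in2 NOR in1 = True NOR False = False
g2 = NOT in3 = NOT True = False
g3 = g1 XOR g2 = False XOR False = False
g4 = in0 AND g2 = False AND False = False
g5 = g4 AND g3 = False AND False = False
g6 = in3 OR in0 = True OR False = True
g7 = NOT in0 = NOT False = True
g8 = g6 OR g7 = True OR True = True
g10 = g8 NAND g2 = True NAND False = True
g13 = g10 XOR g1 = True XOR False = True

g5 = False, g10 = True, g13 = True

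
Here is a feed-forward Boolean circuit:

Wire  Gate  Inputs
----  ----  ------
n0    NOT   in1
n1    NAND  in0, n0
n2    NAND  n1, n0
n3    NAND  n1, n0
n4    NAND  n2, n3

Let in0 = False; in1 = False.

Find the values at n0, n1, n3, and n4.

n0 = True; n1 = True; n3 = False; n4 = True

n0 = NOT in1 = NOT False = True
n1 = in0 NAND n0 = False NAND True = True
n2 = n1 NAND n0 = True NAND True = False
n3 = n1 NAND n0 = True NAND True = False
n4 = n2 NAND n3 = False NAND False = True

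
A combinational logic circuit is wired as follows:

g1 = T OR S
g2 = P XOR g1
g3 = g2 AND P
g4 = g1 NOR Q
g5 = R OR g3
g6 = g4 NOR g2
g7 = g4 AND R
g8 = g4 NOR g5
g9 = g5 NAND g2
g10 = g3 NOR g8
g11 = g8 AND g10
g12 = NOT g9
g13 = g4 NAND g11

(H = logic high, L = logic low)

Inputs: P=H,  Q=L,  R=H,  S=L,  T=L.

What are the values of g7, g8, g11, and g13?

g1 = T OR S = L OR L = L
g2 = P XOR g1 = H XOR L = H
g3 = g2 AND P = H AND H = H
g4 = g1 NOR Q = L NOR L = H
g5 = R OR g3 = H OR H = H
g7 = g4 AND R = H AND H = H
g8 = g4 NOR g5 = H NOR H = L
g10 = g3 NOR g8 = H NOR L = L
g11 = g8 AND g10 = L AND L = L
g13 = g4 NAND g11 = H NAND L = H

g7 = H  g8 = L  g11 = L  g13 = H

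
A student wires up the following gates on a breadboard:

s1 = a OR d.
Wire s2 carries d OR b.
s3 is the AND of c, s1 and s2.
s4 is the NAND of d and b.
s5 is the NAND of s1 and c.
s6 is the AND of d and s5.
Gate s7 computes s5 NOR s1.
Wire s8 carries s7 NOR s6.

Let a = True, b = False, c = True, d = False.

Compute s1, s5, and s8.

s1 = a OR d = True OR False = True
s5 = s1 NAND c = True NAND True = False
s6 = d AND s5 = False AND False = False
s7 = s5 NOR s1 = False NOR True = False
s8 = s7 NOR s6 = False NOR False = True

s1 = True, s5 = False, s8 = True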